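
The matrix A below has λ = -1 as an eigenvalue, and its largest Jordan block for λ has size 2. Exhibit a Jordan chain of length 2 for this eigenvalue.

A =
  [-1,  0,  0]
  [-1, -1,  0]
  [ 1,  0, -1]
A Jordan chain for λ = -1 of length 2:
v_1 = (0, -1, 1)ᵀ
v_2 = (1, 0, 0)ᵀ

Let N = A − (-1)·I. We want v_2 with N^2 v_2 = 0 but N^1 v_2 ≠ 0; then v_{j-1} := N · v_j for j = 2, …, 2.

Pick v_2 = (1, 0, 0)ᵀ.
Then v_1 = N · v_2 = (0, -1, 1)ᵀ.

Sanity check: (A − (-1)·I) v_1 = (0, 0, 0)ᵀ = 0. ✓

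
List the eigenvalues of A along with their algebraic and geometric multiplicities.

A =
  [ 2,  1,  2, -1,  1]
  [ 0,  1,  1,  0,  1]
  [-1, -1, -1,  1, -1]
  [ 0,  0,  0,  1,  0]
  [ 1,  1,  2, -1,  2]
λ = 1: alg = 5, geom = 3

Step 1 — factor the characteristic polynomial to read off the algebraic multiplicities:
  χ_A(x) = (x - 1)^5

Step 2 — compute geometric multiplicities via the rank-nullity identity g(λ) = n − rank(A − λI):
  rank(A − (1)·I) = 2, so dim ker(A − (1)·I) = n − 2 = 3

Summary:
  λ = 1: algebraic multiplicity = 5, geometric multiplicity = 3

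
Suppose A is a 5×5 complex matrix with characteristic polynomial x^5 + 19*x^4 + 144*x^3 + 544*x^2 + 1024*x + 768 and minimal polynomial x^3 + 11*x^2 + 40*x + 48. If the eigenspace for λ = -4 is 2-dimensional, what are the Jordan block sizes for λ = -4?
Block sizes for λ = -4: [2, 2]

Step 1 — from the characteristic polynomial, algebraic multiplicity of λ = -4 is 4. From dim ker(A − (-4)·I) = 2, there are exactly 2 Jordan blocks for λ = -4.
Step 2 — from the minimal polynomial, the factor (x + 4)^2 tells us the largest block for λ = -4 has size 2.
Step 3 — with total size 4, 2 blocks, and largest block 2, the block sizes (in nonincreasing order) are [2, 2].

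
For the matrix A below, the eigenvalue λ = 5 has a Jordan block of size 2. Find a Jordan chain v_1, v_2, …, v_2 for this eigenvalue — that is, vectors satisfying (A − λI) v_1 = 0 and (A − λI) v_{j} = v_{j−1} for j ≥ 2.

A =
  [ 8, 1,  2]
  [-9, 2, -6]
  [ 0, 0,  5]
A Jordan chain for λ = 5 of length 2:
v_1 = (3, -9, 0)ᵀ
v_2 = (1, 0, 0)ᵀ

Let N = A − (5)·I. We want v_2 with N^2 v_2 = 0 but N^1 v_2 ≠ 0; then v_{j-1} := N · v_j for j = 2, …, 2.

Pick v_2 = (1, 0, 0)ᵀ.
Then v_1 = N · v_2 = (3, -9, 0)ᵀ.

Sanity check: (A − (5)·I) v_1 = (0, 0, 0)ᵀ = 0. ✓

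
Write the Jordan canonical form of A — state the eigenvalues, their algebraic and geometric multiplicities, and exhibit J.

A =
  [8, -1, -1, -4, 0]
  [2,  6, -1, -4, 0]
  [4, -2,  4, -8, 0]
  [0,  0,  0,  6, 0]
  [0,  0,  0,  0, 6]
J_3(6) ⊕ J_1(6) ⊕ J_1(6)

The characteristic polynomial is
  det(x·I − A) = x^5 - 30*x^4 + 360*x^3 - 2160*x^2 + 6480*x - 7776 = (x - 6)^5

Eigenvalues and multiplicities (the geometric multiplicity of λ is n − rank(A − λI), which equals the number of Jordan blocks for λ):
  λ = 6: algebraic multiplicity = 5, geometric multiplicity = 3

Determining the block sizes for each eigenvalue:
  λ = 6: with am = 5 and gm = 3, the partition is not yet determined (e.g. several partitions of 5 into 3 parts exist). Let N = A − (6)·I. Computing rank(N^1) = 2, rank(N^2) = 1, rank(N^3) = 0; the number of blocks of size ≥ j is rank(N^{j−1}) − rank(N^j), giving [3, 1, 1]. So we have 1 block(s) of size 3, 2 block(s) of size 1 → block sizes [3, 1, 1]

Assembling the blocks gives a Jordan form
J =
  [6, 1, 0, 0, 0]
  [0, 6, 1, 0, 0]
  [0, 0, 6, 0, 0]
  [0, 0, 0, 6, 0]
  [0, 0, 0, 0, 6]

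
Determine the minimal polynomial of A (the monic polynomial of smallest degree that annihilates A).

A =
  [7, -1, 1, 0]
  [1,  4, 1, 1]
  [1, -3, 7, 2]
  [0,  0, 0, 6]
x^3 - 18*x^2 + 108*x - 216

The characteristic polynomial is χ_A(x) = (x - 6)^4, so the eigenvalues are known. The minimal polynomial is
  m_A(x) = Π_λ (x − λ)^{k_λ}
where k_λ is the size of the *largest* Jordan block for λ (equivalently, the smallest k with (A − λI)^k v = 0 for every generalised eigenvector v of λ).

  λ = 6: largest Jordan block has size 3, contributing (x − 6)^3

So m_A(x) = (x - 6)^3 = x^3 - 18*x^2 + 108*x - 216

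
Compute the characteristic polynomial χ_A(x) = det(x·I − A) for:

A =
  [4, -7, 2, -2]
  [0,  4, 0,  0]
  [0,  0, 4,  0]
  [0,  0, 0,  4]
x^4 - 16*x^3 + 96*x^2 - 256*x + 256

Expanding det(x·I − A) (e.g. by cofactor expansion or by noting that A is similar to its Jordan form J, which has the same characteristic polynomial as A) gives
  χ_A(x) = x^4 - 16*x^3 + 96*x^2 - 256*x + 256
which factors as (x - 4)^4. The eigenvalues (with algebraic multiplicities) are λ = 4 with multiplicity 4.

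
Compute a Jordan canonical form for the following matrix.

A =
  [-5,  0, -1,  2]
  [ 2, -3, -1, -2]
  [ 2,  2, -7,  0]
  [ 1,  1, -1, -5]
J_2(-5) ⊕ J_2(-5)

The characteristic polynomial is
  det(x·I − A) = x^4 + 20*x^3 + 150*x^2 + 500*x + 625 = (x + 5)^4

Eigenvalues and multiplicities (the geometric multiplicity of λ is n − rank(A − λI), which equals the number of Jordan blocks for λ):
  λ = -5: algebraic multiplicity = 4, geometric multiplicity = 2

Determining the block sizes for each eigenvalue:
  λ = -5: with am = 4 and gm = 2, the partition is not yet determined (e.g. several partitions of 4 into 2 parts exist). Let N = A − (-5)·I. Computing rank(N^1) = 2, rank(N^2) = 0; the number of blocks of size ≥ j is rank(N^{j−1}) − rank(N^j), giving [2, 2]. So we have 2 block(s) of size 2 → block sizes [2, 2]

Assembling the blocks gives a Jordan form
J =
  [-5,  1,  0,  0]
  [ 0, -5,  0,  0]
  [ 0,  0, -5,  1]
  [ 0,  0,  0, -5]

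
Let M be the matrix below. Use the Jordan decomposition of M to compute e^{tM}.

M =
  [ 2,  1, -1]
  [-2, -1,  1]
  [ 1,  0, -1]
e^{tM} =
  [t^2/2 + 2*t + 1, t^2/2 + t, -t]
  [-t^2/2 - 2*t, -t^2/2 - t + 1, t]
  [t^2/2 + t, t^2/2, 1 - t]

Strategy: write M = P · J · P⁻¹ where J is a Jordan canonical form, so e^{tM} = P · e^{tJ} · P⁻¹, and e^{tJ} can be computed block-by-block.

M has Jordan form
J =
  [0, 1, 0]
  [0, 0, 1]
  [0, 0, 0]
(up to reordering of blocks).

Per-block formulas:
  For a 3×3 Jordan block J_3(0): exp(t · J_3(0)) = e^(0t)·(I + t·N + (t^2/2)·N^2), where N is the 3×3 nilpotent shift.

After assembling e^{tJ} and conjugating by P, we get:

e^{tM} =
  [t^2/2 + 2*t + 1, t^2/2 + t, -t]
  [-t^2/2 - 2*t, -t^2/2 - t + 1, t]
  [t^2/2 + t, t^2/2, 1 - t]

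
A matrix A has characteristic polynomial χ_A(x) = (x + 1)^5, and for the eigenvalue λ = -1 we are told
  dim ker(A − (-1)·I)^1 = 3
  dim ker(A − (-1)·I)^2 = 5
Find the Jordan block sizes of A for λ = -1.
Block sizes for λ = -1: [2, 2, 1]

From the dimensions of kernels of powers, the number of Jordan blocks of size at least j is d_j − d_{j−1} where d_j = dim ker(N^j) (with d_0 = 0). Computing the differences gives [3, 2].
The number of blocks of size exactly k is (#blocks of size ≥ k) − (#blocks of size ≥ k + 1), so the partition is: 1 block(s) of size 1, 2 block(s) of size 2.
In nonincreasing order the block sizes are [2, 2, 1].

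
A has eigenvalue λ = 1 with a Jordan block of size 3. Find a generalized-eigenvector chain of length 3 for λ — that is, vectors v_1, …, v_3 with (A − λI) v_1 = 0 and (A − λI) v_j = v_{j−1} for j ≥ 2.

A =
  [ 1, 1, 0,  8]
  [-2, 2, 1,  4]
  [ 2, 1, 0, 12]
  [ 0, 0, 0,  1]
A Jordan chain for λ = 1 of length 3:
v_1 = (-2, 0, -4, 0)ᵀ
v_2 = (0, -2, 2, 0)ᵀ
v_3 = (1, 0, 0, 0)ᵀ

Let N = A − (1)·I. We want v_3 with N^3 v_3 = 0 but N^2 v_3 ≠ 0; then v_{j-1} := N · v_j for j = 3, …, 2.

Pick v_3 = (1, 0, 0, 0)ᵀ.
Then v_2 = N · v_3 = (0, -2, 2, 0)ᵀ.
Then v_1 = N · v_2 = (-2, 0, -4, 0)ᵀ.

Sanity check: (A − (1)·I) v_1 = (0, 0, 0, 0)ᵀ = 0. ✓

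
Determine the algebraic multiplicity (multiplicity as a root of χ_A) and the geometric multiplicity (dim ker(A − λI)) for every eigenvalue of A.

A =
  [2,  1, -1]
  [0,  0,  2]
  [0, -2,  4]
λ = 2: alg = 3, geom = 2

Step 1 — factor the characteristic polynomial to read off the algebraic multiplicities:
  χ_A(x) = (x - 2)^3

Step 2 — compute geometric multiplicities via the rank-nullity identity g(λ) = n − rank(A − λI):
  rank(A − (2)·I) = 1, so dim ker(A − (2)·I) = n − 1 = 2

Summary:
  λ = 2: algebraic multiplicity = 3, geometric multiplicity = 2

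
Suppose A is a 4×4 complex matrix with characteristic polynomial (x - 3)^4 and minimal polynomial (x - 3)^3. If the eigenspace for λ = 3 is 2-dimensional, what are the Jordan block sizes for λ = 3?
Block sizes for λ = 3: [3, 1]

Step 1 — from the characteristic polynomial, algebraic multiplicity of λ = 3 is 4. From dim ker(A − (3)·I) = 2, there are exactly 2 Jordan blocks for λ = 3.
Step 2 — from the minimal polynomial, the factor (x − 3)^3 tells us the largest block for λ = 3 has size 3.
Step 3 — with total size 4, 2 blocks, and largest block 3, the block sizes (in nonincreasing order) are [3, 1].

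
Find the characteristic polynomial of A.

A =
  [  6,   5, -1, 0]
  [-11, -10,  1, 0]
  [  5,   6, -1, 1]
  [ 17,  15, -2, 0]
x^4 + 5*x^3

Expanding det(x·I − A) (e.g. by cofactor expansion or by noting that A is similar to its Jordan form J, which has the same characteristic polynomial as A) gives
  χ_A(x) = x^4 + 5*x^3
which factors as x^3*(x + 5). The eigenvalues (with algebraic multiplicities) are λ = -5 with multiplicity 1, λ = 0 with multiplicity 3.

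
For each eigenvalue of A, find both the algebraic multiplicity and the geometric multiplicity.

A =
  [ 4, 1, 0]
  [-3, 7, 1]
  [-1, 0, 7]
λ = 6: alg = 3, geom = 1

Step 1 — factor the characteristic polynomial to read off the algebraic multiplicities:
  χ_A(x) = (x - 6)^3

Step 2 — compute geometric multiplicities via the rank-nullity identity g(λ) = n − rank(A − λI):
  rank(A − (6)·I) = 2, so dim ker(A − (6)·I) = n − 2 = 1

Summary:
  λ = 6: algebraic multiplicity = 3, geometric multiplicity = 1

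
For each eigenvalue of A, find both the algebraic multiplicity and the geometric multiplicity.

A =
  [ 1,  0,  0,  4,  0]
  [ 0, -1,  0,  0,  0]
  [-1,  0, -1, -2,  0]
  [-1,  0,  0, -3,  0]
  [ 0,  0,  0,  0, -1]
λ = -1: alg = 5, geom = 4

Step 1 — factor the characteristic polynomial to read off the algebraic multiplicities:
  χ_A(x) = (x + 1)^5

Step 2 — compute geometric multiplicities via the rank-nullity identity g(λ) = n − rank(A − λI):
  rank(A − (-1)·I) = 1, so dim ker(A − (-1)·I) = n − 1 = 4

Summary:
  λ = -1: algebraic multiplicity = 5, geometric multiplicity = 4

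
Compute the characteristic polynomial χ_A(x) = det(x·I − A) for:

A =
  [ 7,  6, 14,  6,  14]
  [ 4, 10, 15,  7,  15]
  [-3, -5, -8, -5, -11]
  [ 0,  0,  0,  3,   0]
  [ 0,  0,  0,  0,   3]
x^5 - 15*x^4 + 90*x^3 - 270*x^2 + 405*x - 243

Expanding det(x·I − A) (e.g. by cofactor expansion or by noting that A is similar to its Jordan form J, which has the same characteristic polynomial as A) gives
  χ_A(x) = x^5 - 15*x^4 + 90*x^3 - 270*x^2 + 405*x - 243
which factors as (x - 3)^5. The eigenvalues (with algebraic multiplicities) are λ = 3 with multiplicity 5.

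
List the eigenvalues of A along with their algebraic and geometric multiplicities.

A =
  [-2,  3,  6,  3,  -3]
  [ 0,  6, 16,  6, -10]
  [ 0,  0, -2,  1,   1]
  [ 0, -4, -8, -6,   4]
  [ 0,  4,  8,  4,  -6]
λ = -2: alg = 5, geom = 3

Step 1 — factor the characteristic polynomial to read off the algebraic multiplicities:
  χ_A(x) = (x + 2)^5

Step 2 — compute geometric multiplicities via the rank-nullity identity g(λ) = n − rank(A − λI):
  rank(A − (-2)·I) = 2, so dim ker(A − (-2)·I) = n − 2 = 3

Summary:
  λ = -2: algebraic multiplicity = 5, geometric multiplicity = 3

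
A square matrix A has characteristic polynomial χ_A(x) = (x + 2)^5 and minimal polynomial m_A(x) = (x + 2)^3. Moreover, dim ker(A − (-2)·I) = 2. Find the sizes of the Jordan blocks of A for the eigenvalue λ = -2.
Block sizes for λ = -2: [3, 2]

Step 1 — from the characteristic polynomial, algebraic multiplicity of λ = -2 is 5. From dim ker(A − (-2)·I) = 2, there are exactly 2 Jordan blocks for λ = -2.
Step 2 — from the minimal polynomial, the factor (x + 2)^3 tells us the largest block for λ = -2 has size 3.
Step 3 — with total size 5, 2 blocks, and largest block 3, the block sizes (in nonincreasing order) are [3, 2].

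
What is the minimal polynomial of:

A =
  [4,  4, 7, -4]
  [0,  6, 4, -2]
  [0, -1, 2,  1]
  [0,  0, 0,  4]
x^3 - 12*x^2 + 48*x - 64

The characteristic polynomial is χ_A(x) = (x - 4)^4, so the eigenvalues are known. The minimal polynomial is
  m_A(x) = Π_λ (x − λ)^{k_λ}
where k_λ is the size of the *largest* Jordan block for λ (equivalently, the smallest k with (A − λI)^k v = 0 for every generalised eigenvector v of λ).

  λ = 4: largest Jordan block has size 3, contributing (x − 4)^3

So m_A(x) = (x - 4)^3 = x^3 - 12*x^2 + 48*x - 64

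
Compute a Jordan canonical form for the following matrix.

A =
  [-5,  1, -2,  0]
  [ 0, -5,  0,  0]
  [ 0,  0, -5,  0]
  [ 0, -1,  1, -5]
J_2(-5) ⊕ J_2(-5)

The characteristic polynomial is
  det(x·I − A) = x^4 + 20*x^3 + 150*x^2 + 500*x + 625 = (x + 5)^4

Eigenvalues and multiplicities (the geometric multiplicity of λ is n − rank(A − λI), which equals the number of Jordan blocks for λ):
  λ = -5: algebraic multiplicity = 4, geometric multiplicity = 2

Determining the block sizes for each eigenvalue:
  λ = -5: with am = 4 and gm = 2, the partition is not yet determined (e.g. several partitions of 4 into 2 parts exist). Let N = A − (-5)·I. Computing rank(N^1) = 2, rank(N^2) = 0; the number of blocks of size ≥ j is rank(N^{j−1}) − rank(N^j), giving [2, 2]. So we have 2 block(s) of size 2 → block sizes [2, 2]

Assembling the blocks gives a Jordan form
J =
  [-5,  1,  0,  0]
  [ 0, -5,  0,  0]
  [ 0,  0, -5,  1]
  [ 0,  0,  0, -5]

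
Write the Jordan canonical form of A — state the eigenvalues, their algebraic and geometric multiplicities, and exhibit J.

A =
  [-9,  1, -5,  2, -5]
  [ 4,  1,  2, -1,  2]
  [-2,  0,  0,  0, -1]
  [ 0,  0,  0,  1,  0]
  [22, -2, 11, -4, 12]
J_3(1) ⊕ J_2(1)

The characteristic polynomial is
  det(x·I − A) = x^5 - 5*x^4 + 10*x^3 - 10*x^2 + 5*x - 1 = (x - 1)^5

Eigenvalues and multiplicities (the geometric multiplicity of λ is n − rank(A − λI), which equals the number of Jordan blocks for λ):
  λ = 1: algebraic multiplicity = 5, geometric multiplicity = 2

Determining the block sizes for each eigenvalue:
  λ = 1: with am = 5 and gm = 2, the partition is not yet determined (e.g. several partitions of 5 into 2 parts exist). Let N = A − (1)·I. Computing rank(N^1) = 3, rank(N^2) = 1, rank(N^3) = 0; the number of blocks of size ≥ j is rank(N^{j−1}) − rank(N^j), giving [2, 2, 1]. So we have 1 block(s) of size 3, 1 block(s) of size 2 → block sizes [3, 2]

Assembling the blocks gives a Jordan form
J =
  [1, 1, 0, 0, 0]
  [0, 1, 1, 0, 0]
  [0, 0, 1, 0, 0]
  [0, 0, 0, 1, 1]
  [0, 0, 0, 0, 1]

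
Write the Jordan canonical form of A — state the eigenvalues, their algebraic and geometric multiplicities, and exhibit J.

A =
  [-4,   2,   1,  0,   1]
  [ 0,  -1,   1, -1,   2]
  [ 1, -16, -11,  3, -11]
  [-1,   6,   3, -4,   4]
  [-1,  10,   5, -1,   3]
J_2(-4) ⊕ J_2(-3) ⊕ J_1(-3)

The characteristic polynomial is
  det(x·I − A) = x^5 + 17*x^4 + 115*x^3 + 387*x^2 + 648*x + 432 = (x + 3)^3*(x + 4)^2

Eigenvalues and multiplicities (the geometric multiplicity of λ is n − rank(A − λI), which equals the number of Jordan blocks for λ):
  λ = -4: algebraic multiplicity = 2, geometric multiplicity = 1
  λ = -3: algebraic multiplicity = 3, geometric multiplicity = 2

Determining the block sizes for each eigenvalue:
  λ = -4: one block (gm = 1), so the single block has size am = 2 → block sizes [2]
  λ = -3: 2 blocks summing to 3 forces exactly one block of size 2 and the rest size 1 → block sizes [2, 1]

Assembling the blocks gives a Jordan form
J =
  [-4,  1,  0,  0,  0]
  [ 0, -4,  0,  0,  0]
  [ 0,  0, -3,  1,  0]
  [ 0,  0,  0, -3,  0]
  [ 0,  0,  0,  0, -3]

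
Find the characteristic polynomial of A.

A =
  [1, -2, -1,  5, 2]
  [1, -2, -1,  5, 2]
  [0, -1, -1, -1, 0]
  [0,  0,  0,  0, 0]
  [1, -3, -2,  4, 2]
x^5

Expanding det(x·I − A) (e.g. by cofactor expansion or by noting that A is similar to its Jordan form J, which has the same characteristic polynomial as A) gives
  χ_A(x) = x^5
which factors as x^5. The eigenvalues (with algebraic multiplicities) are λ = 0 with multiplicity 5.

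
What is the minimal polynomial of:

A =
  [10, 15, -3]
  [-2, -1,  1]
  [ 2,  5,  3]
x^2 - 8*x + 16

The characteristic polynomial is χ_A(x) = (x - 4)^3, so the eigenvalues are known. The minimal polynomial is
  m_A(x) = Π_λ (x − λ)^{k_λ}
where k_λ is the size of the *largest* Jordan block for λ (equivalently, the smallest k with (A − λI)^k v = 0 for every generalised eigenvector v of λ).

  λ = 4: largest Jordan block has size 2, contributing (x − 4)^2

So m_A(x) = (x - 4)^2 = x^2 - 8*x + 16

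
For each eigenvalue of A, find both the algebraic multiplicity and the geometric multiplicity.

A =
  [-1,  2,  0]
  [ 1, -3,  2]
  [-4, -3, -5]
λ = -3: alg = 3, geom = 1

Step 1 — factor the characteristic polynomial to read off the algebraic multiplicities:
  χ_A(x) = (x + 3)^3

Step 2 — compute geometric multiplicities via the rank-nullity identity g(λ) = n − rank(A − λI):
  rank(A − (-3)·I) = 2, so dim ker(A − (-3)·I) = n − 2 = 1

Summary:
  λ = -3: algebraic multiplicity = 3, geometric multiplicity = 1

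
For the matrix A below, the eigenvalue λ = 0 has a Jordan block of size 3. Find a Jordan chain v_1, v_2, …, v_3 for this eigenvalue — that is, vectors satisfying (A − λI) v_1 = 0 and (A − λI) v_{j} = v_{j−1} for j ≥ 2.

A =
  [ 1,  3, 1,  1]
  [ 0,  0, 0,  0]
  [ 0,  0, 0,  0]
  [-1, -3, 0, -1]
A Jordan chain for λ = 0 of length 3:
v_1 = (1, 0, 0, -1)ᵀ
v_2 = (1, 0, 0, 0)ᵀ
v_3 = (0, 0, 1, 0)ᵀ

Let N = A − (0)·I. We want v_3 with N^3 v_3 = 0 but N^2 v_3 ≠ 0; then v_{j-1} := N · v_j for j = 3, …, 2.

Pick v_3 = (0, 0, 1, 0)ᵀ.
Then v_2 = N · v_3 = (1, 0, 0, 0)ᵀ.
Then v_1 = N · v_2 = (1, 0, 0, -1)ᵀ.

Sanity check: (A − (0)·I) v_1 = (0, 0, 0, 0)ᵀ = 0. ✓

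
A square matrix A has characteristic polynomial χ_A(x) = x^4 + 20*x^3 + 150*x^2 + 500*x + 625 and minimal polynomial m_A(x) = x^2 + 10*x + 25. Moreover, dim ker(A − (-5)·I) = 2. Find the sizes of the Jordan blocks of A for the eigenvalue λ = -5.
Block sizes for λ = -5: [2, 2]

Step 1 — from the characteristic polynomial, algebraic multiplicity of λ = -5 is 4. From dim ker(A − (-5)·I) = 2, there are exactly 2 Jordan blocks for λ = -5.
Step 2 — from the minimal polynomial, the factor (x + 5)^2 tells us the largest block for λ = -5 has size 2.
Step 3 — with total size 4, 2 blocks, and largest block 2, the block sizes (in nonincreasing order) are [2, 2].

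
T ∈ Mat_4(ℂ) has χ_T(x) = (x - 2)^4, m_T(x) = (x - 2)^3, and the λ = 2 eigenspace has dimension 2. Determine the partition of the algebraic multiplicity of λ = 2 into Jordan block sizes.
Block sizes for λ = 2: [3, 1]

Step 1 — from the characteristic polynomial, algebraic multiplicity of λ = 2 is 4. From dim ker(T − (2)·I) = 2, there are exactly 2 Jordan blocks for λ = 2.
Step 2 — from the minimal polynomial, the factor (x − 2)^3 tells us the largest block for λ = 2 has size 3.
Step 3 — with total size 4, 2 blocks, and largest block 3, the block sizes (in nonincreasing order) are [3, 1].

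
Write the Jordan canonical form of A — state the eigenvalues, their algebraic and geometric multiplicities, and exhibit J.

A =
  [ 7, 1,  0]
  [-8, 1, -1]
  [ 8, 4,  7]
J_3(5)

The characteristic polynomial is
  det(x·I − A) = x^3 - 15*x^2 + 75*x - 125 = (x - 5)^3

Eigenvalues and multiplicities (the geometric multiplicity of λ is n − rank(A − λI), which equals the number of Jordan blocks for λ):
  λ = 5: algebraic multiplicity = 3, geometric multiplicity = 1

Determining the block sizes for each eigenvalue:
  λ = 5: one block (gm = 1), so the single block has size am = 3 → block sizes [3]

Assembling the blocks gives a Jordan form
J =
  [5, 1, 0]
  [0, 5, 1]
  [0, 0, 5]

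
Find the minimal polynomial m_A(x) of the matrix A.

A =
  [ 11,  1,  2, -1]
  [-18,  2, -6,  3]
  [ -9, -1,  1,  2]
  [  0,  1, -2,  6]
x^2 - 10*x + 25

The characteristic polynomial is χ_A(x) = (x - 5)^4, so the eigenvalues are known. The minimal polynomial is
  m_A(x) = Π_λ (x − λ)^{k_λ}
where k_λ is the size of the *largest* Jordan block for λ (equivalently, the smallest k with (A − λI)^k v = 0 for every generalised eigenvector v of λ).

  λ = 5: largest Jordan block has size 2, contributing (x − 5)^2

So m_A(x) = (x - 5)^2 = x^2 - 10*x + 25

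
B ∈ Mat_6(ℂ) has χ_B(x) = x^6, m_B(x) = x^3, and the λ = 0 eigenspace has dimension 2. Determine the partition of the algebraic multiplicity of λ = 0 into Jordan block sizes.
Block sizes for λ = 0: [3, 3]

Step 1 — from the characteristic polynomial, algebraic multiplicity of λ = 0 is 6. From dim ker(B − (0)·I) = 2, there are exactly 2 Jordan blocks for λ = 0.
Step 2 — from the minimal polynomial, the factor (x − 0)^3 tells us the largest block for λ = 0 has size 3.
Step 3 — with total size 6, 2 blocks, and largest block 3, the block sizes (in nonincreasing order) are [3, 3].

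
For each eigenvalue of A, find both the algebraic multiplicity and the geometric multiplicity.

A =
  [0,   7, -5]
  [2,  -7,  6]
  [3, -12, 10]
λ = 1: alg = 3, geom = 1

Step 1 — factor the characteristic polynomial to read off the algebraic multiplicities:
  χ_A(x) = (x - 1)^3

Step 2 — compute geometric multiplicities via the rank-nullity identity g(λ) = n − rank(A − λI):
  rank(A − (1)·I) = 2, so dim ker(A − (1)·I) = n − 2 = 1

Summary:
  λ = 1: algebraic multiplicity = 3, geometric multiplicity = 1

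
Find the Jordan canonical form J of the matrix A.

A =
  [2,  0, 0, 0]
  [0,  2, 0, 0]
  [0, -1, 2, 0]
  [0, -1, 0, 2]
J_2(2) ⊕ J_1(2) ⊕ J_1(2)

The characteristic polynomial is
  det(x·I − A) = x^4 - 8*x^3 + 24*x^2 - 32*x + 16 = (x - 2)^4

Eigenvalues and multiplicities (the geometric multiplicity of λ is n − rank(A − λI), which equals the number of Jordan blocks for λ):
  λ = 2: algebraic multiplicity = 4, geometric multiplicity = 3

Determining the block sizes for each eigenvalue:
  λ = 2: 3 blocks summing to 4 forces exactly one block of size 2 and the rest size 1 → block sizes [2, 1, 1]

Assembling the blocks gives a Jordan form
J =
  [2, 1, 0, 0]
  [0, 2, 0, 0]
  [0, 0, 2, 0]
  [0, 0, 0, 2]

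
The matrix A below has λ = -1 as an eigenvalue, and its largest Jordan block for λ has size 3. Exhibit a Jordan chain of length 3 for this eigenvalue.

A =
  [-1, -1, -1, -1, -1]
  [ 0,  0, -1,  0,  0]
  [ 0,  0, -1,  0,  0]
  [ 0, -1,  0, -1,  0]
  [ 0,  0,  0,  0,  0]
A Jordan chain for λ = -1 of length 3:
v_1 = (1, 0, 0, 0, 0)ᵀ
v_2 = (-2, 0, 0, -1, 0)ᵀ
v_3 = (0, 1, 1, 0, 0)ᵀ

Let N = A − (-1)·I. We want v_3 with N^3 v_3 = 0 but N^2 v_3 ≠ 0; then v_{j-1} := N · v_j for j = 3, …, 2.

Pick v_3 = (0, 1, 1, 0, 0)ᵀ.
Then v_2 = N · v_3 = (-2, 0, 0, -1, 0)ᵀ.
Then v_1 = N · v_2 = (1, 0, 0, 0, 0)ᵀ.

Sanity check: (A − (-1)·I) v_1 = (0, 0, 0, 0, 0)ᵀ = 0. ✓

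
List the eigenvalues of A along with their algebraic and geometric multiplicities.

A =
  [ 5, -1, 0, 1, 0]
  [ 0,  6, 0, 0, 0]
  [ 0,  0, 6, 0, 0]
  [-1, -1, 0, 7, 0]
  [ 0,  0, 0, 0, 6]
λ = 6: alg = 5, geom = 4

Step 1 — factor the characteristic polynomial to read off the algebraic multiplicities:
  χ_A(x) = (x - 6)^5

Step 2 — compute geometric multiplicities via the rank-nullity identity g(λ) = n − rank(A − λI):
  rank(A − (6)·I) = 1, so dim ker(A − (6)·I) = n − 1 = 4

Summary:
  λ = 6: algebraic multiplicity = 5, geometric multiplicity = 4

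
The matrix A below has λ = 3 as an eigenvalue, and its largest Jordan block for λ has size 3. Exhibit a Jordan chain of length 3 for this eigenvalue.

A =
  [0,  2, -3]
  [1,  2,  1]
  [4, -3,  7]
A Jordan chain for λ = 3 of length 3:
v_1 = (-1, 0, 1)ᵀ
v_2 = (-3, 1, 4)ᵀ
v_3 = (1, 0, 0)ᵀ

Let N = A − (3)·I. We want v_3 with N^3 v_3 = 0 but N^2 v_3 ≠ 0; then v_{j-1} := N · v_j for j = 3, …, 2.

Pick v_3 = (1, 0, 0)ᵀ.
Then v_2 = N · v_3 = (-3, 1, 4)ᵀ.
Then v_1 = N · v_2 = (-1, 0, 1)ᵀ.

Sanity check: (A − (3)·I) v_1 = (0, 0, 0)ᵀ = 0. ✓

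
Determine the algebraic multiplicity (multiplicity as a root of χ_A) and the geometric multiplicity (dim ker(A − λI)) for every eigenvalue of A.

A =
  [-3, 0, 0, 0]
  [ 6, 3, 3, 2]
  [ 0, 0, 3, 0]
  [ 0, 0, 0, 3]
λ = -3: alg = 1, geom = 1; λ = 3: alg = 3, geom = 2

Step 1 — factor the characteristic polynomial to read off the algebraic multiplicities:
  χ_A(x) = (x - 3)^3*(x + 3)

Step 2 — compute geometric multiplicities via the rank-nullity identity g(λ) = n − rank(A − λI):
  rank(A − (-3)·I) = 3, so dim ker(A − (-3)·I) = n − 3 = 1
  rank(A − (3)·I) = 2, so dim ker(A − (3)·I) = n − 2 = 2

Summary:
  λ = -3: algebraic multiplicity = 1, geometric multiplicity = 1
  λ = 3: algebraic multiplicity = 3, geometric multiplicity = 2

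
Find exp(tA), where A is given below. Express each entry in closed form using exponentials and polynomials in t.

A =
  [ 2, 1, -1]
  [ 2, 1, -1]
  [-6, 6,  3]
e^{tA} =
  [2*t*exp(3*t) + 1, -2*t*exp(3*t) + exp(3*t) - 1, -t*exp(3*t)]
  [2*t*exp(3*t), -2*t*exp(3*t) + exp(3*t), -t*exp(3*t)]
  [2 - 2*exp(3*t), 2*exp(3*t) - 2, exp(3*t)]

Strategy: write A = P · J · P⁻¹ where J is a Jordan canonical form, so e^{tA} = P · e^{tJ} · P⁻¹, and e^{tJ} can be computed block-by-block.

A has Jordan form
J =
  [0, 0, 0]
  [0, 3, 1]
  [0, 0, 3]
(up to reordering of blocks).

Per-block formulas:
  For a 2×2 Jordan block J_2(3): exp(t · J_2(3)) = e^(3t)·(I + t·N), where N is the 2×2 nilpotent shift.
  For a 1×1 block at λ = 0: exp(t · [0]) = [e^(0t)].

After assembling e^{tJ} and conjugating by P, we get:

e^{tA} =
  [2*t*exp(3*t) + 1, -2*t*exp(3*t) + exp(3*t) - 1, -t*exp(3*t)]
  [2*t*exp(3*t), -2*t*exp(3*t) + exp(3*t), -t*exp(3*t)]
  [2 - 2*exp(3*t), 2*exp(3*t) - 2, exp(3*t)]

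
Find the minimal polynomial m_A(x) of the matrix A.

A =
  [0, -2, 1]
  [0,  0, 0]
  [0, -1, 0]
x^3

The characteristic polynomial is χ_A(x) = x^3, so the eigenvalues are known. The minimal polynomial is
  m_A(x) = Π_λ (x − λ)^{k_λ}
where k_λ is the size of the *largest* Jordan block for λ (equivalently, the smallest k with (A − λI)^k v = 0 for every generalised eigenvector v of λ).

  λ = 0: largest Jordan block has size 3, contributing (x − 0)^3

So m_A(x) = x^3 = x^3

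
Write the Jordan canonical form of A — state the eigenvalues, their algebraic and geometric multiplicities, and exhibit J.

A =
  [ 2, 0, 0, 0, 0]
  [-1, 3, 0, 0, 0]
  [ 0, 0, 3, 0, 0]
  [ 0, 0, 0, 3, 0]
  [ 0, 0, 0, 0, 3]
J_1(2) ⊕ J_1(3) ⊕ J_1(3) ⊕ J_1(3) ⊕ J_1(3)

The characteristic polynomial is
  det(x·I − A) = x^5 - 14*x^4 + 78*x^3 - 216*x^2 + 297*x - 162 = (x - 3)^4*(x - 2)

Eigenvalues and multiplicities (the geometric multiplicity of λ is n − rank(A − λI), which equals the number of Jordan blocks for λ):
  λ = 2: algebraic multiplicity = 1, geometric multiplicity = 1
  λ = 3: algebraic multiplicity = 4, geometric multiplicity = 4

Determining the block sizes for each eigenvalue:
  λ = 2: one block (gm = 1), so the single block has size am = 1 → block sizes [1]
  λ = 3: gm = am = 4, so every block has size 1 → block sizes [1, 1, 1, 1]

Assembling the blocks gives a Jordan form
J =
  [2, 0, 0, 0, 0]
  [0, 3, 0, 0, 0]
  [0, 0, 3, 0, 0]
  [0, 0, 0, 3, 0]
  [0, 0, 0, 0, 3]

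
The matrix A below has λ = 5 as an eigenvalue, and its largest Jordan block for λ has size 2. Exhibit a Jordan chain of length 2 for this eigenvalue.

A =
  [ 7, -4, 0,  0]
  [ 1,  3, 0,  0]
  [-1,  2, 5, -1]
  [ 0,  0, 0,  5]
A Jordan chain for λ = 5 of length 2:
v_1 = (2, 1, -1, 0)ᵀ
v_2 = (1, 0, 0, 0)ᵀ

Let N = A − (5)·I. We want v_2 with N^2 v_2 = 0 but N^1 v_2 ≠ 0; then v_{j-1} := N · v_j for j = 2, …, 2.

Pick v_2 = (1, 0, 0, 0)ᵀ.
Then v_1 = N · v_2 = (2, 1, -1, 0)ᵀ.

Sanity check: (A − (5)·I) v_1 = (0, 0, 0, 0)ᵀ = 0. ✓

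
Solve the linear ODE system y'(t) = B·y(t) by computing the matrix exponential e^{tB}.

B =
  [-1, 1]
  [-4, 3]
e^{tB} =
  [-2*t*exp(t) + exp(t), t*exp(t)]
  [-4*t*exp(t), 2*t*exp(t) + exp(t)]

Strategy: write B = P · J · P⁻¹ where J is a Jordan canonical form, so e^{tB} = P · e^{tJ} · P⁻¹, and e^{tJ} can be computed block-by-block.

B has Jordan form
J =
  [1, 1]
  [0, 1]
(up to reordering of blocks).

Per-block formulas:
  For a 2×2 Jordan block J_2(1): exp(t · J_2(1)) = e^(1t)·(I + t·N), where N is the 2×2 nilpotent shift.

After assembling e^{tJ} and conjugating by P, we get:

e^{tB} =
  [-2*t*exp(t) + exp(t), t*exp(t)]
  [-4*t*exp(t), 2*t*exp(t) + exp(t)]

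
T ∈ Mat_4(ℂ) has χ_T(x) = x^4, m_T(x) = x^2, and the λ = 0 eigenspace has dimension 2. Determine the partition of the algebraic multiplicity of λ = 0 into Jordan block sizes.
Block sizes for λ = 0: [2, 2]

Step 1 — from the characteristic polynomial, algebraic multiplicity of λ = 0 is 4. From dim ker(T − (0)·I) = 2, there are exactly 2 Jordan blocks for λ = 0.
Step 2 — from the minimal polynomial, the factor (x − 0)^2 tells us the largest block for λ = 0 has size 2.
Step 3 — with total size 4, 2 blocks, and largest block 2, the block sizes (in nonincreasing order) are [2, 2].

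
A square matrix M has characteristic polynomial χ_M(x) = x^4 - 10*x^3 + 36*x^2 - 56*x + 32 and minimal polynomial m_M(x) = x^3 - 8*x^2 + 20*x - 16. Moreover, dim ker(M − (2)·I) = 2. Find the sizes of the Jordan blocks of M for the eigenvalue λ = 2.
Block sizes for λ = 2: [2, 1]

Step 1 — from the characteristic polynomial, algebraic multiplicity of λ = 2 is 3. From dim ker(M − (2)·I) = 2, there are exactly 2 Jordan blocks for λ = 2.
Step 2 — from the minimal polynomial, the factor (x − 2)^2 tells us the largest block for λ = 2 has size 2.
Step 3 — with total size 3, 2 blocks, and largest block 2, the block sizes (in nonincreasing order) are [2, 1].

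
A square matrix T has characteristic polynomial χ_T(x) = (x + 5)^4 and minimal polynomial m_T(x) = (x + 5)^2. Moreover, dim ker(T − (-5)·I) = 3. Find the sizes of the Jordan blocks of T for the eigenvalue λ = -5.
Block sizes for λ = -5: [2, 1, 1]

Step 1 — from the characteristic polynomial, algebraic multiplicity of λ = -5 is 4. From dim ker(T − (-5)·I) = 3, there are exactly 3 Jordan blocks for λ = -5.
Step 2 — from the minimal polynomial, the factor (x + 5)^2 tells us the largest block for λ = -5 has size 2.
Step 3 — with total size 4, 3 blocks, and largest block 2, the block sizes (in nonincreasing order) are [2, 1, 1].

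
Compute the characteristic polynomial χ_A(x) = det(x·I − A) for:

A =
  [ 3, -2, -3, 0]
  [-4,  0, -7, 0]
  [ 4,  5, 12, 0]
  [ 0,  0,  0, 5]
x^4 - 20*x^3 + 150*x^2 - 500*x + 625

Expanding det(x·I − A) (e.g. by cofactor expansion or by noting that A is similar to its Jordan form J, which has the same characteristic polynomial as A) gives
  χ_A(x) = x^4 - 20*x^3 + 150*x^2 - 500*x + 625
which factors as (x - 5)^4. The eigenvalues (with algebraic multiplicities) are λ = 5 with multiplicity 4.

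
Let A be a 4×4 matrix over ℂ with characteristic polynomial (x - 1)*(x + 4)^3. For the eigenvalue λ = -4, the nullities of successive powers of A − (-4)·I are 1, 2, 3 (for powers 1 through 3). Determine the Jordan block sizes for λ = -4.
Block sizes for λ = -4: [3]

From the dimensions of kernels of powers, the number of Jordan blocks of size at least j is d_j − d_{j−1} where d_j = dim ker(N^j) (with d_0 = 0). Computing the differences gives [1, 1, 1].
The number of blocks of size exactly k is (#blocks of size ≥ k) − (#blocks of size ≥ k + 1), so the partition is: 1 block(s) of size 3.
In nonincreasing order the block sizes are [3].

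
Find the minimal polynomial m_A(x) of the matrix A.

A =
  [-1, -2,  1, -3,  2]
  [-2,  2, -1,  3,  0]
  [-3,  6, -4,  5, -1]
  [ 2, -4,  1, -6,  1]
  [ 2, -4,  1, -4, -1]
x^3 + 6*x^2 + 12*x + 8

The characteristic polynomial is χ_A(x) = (x + 2)^5, so the eigenvalues are known. The minimal polynomial is
  m_A(x) = Π_λ (x − λ)^{k_λ}
where k_λ is the size of the *largest* Jordan block for λ (equivalently, the smallest k with (A − λI)^k v = 0 for every generalised eigenvector v of λ).

  λ = -2: largest Jordan block has size 3, contributing (x + 2)^3

So m_A(x) = (x + 2)^3 = x^3 + 6*x^2 + 12*x + 8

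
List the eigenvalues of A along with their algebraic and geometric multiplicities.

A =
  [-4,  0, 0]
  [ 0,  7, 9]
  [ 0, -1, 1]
λ = -4: alg = 1, geom = 1; λ = 4: alg = 2, geom = 1

Step 1 — factor the characteristic polynomial to read off the algebraic multiplicities:
  χ_A(x) = (x - 4)^2*(x + 4)

Step 2 — compute geometric multiplicities via the rank-nullity identity g(λ) = n − rank(A − λI):
  rank(A − (-4)·I) = 2, so dim ker(A − (-4)·I) = n − 2 = 1
  rank(A − (4)·I) = 2, so dim ker(A − (4)·I) = n − 2 = 1

Summary:
  λ = -4: algebraic multiplicity = 1, geometric multiplicity = 1
  λ = 4: algebraic multiplicity = 2, geometric multiplicity = 1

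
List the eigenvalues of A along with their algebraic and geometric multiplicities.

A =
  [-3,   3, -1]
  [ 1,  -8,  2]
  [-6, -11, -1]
λ = -4: alg = 3, geom = 1

Step 1 — factor the characteristic polynomial to read off the algebraic multiplicities:
  χ_A(x) = (x + 4)^3

Step 2 — compute geometric multiplicities via the rank-nullity identity g(λ) = n − rank(A − λI):
  rank(A − (-4)·I) = 2, so dim ker(A − (-4)·I) = n − 2 = 1

Summary:
  λ = -4: algebraic multiplicity = 3, geometric multiplicity = 1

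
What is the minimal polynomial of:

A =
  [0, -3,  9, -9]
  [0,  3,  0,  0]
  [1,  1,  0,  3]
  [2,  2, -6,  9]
x^2 - 6*x + 9

The characteristic polynomial is χ_A(x) = (x - 3)^4, so the eigenvalues are known. The minimal polynomial is
  m_A(x) = Π_λ (x − λ)^{k_λ}
where k_λ is the size of the *largest* Jordan block for λ (equivalently, the smallest k with (A − λI)^k v = 0 for every generalised eigenvector v of λ).

  λ = 3: largest Jordan block has size 2, contributing (x − 3)^2

So m_A(x) = (x - 3)^2 = x^2 - 6*x + 9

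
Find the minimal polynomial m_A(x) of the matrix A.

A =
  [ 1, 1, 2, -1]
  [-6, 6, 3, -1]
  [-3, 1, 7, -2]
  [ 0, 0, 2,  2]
x^3 - 12*x^2 + 48*x - 64

The characteristic polynomial is χ_A(x) = (x - 4)^4, so the eigenvalues are known. The minimal polynomial is
  m_A(x) = Π_λ (x − λ)^{k_λ}
where k_λ is the size of the *largest* Jordan block for λ (equivalently, the smallest k with (A − λI)^k v = 0 for every generalised eigenvector v of λ).

  λ = 4: largest Jordan block has size 3, contributing (x − 4)^3

So m_A(x) = (x - 4)^3 = x^3 - 12*x^2 + 48*x - 64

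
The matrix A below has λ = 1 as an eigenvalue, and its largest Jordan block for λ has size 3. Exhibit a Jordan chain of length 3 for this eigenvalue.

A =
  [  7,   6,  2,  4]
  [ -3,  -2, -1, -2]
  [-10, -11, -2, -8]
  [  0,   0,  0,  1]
A Jordan chain for λ = 1 of length 3:
v_1 = (-2, 1, 3, 0)ᵀ
v_2 = (6, -3, -10, 0)ᵀ
v_3 = (1, 0, 0, 0)ᵀ

Let N = A − (1)·I. We want v_3 with N^3 v_3 = 0 but N^2 v_3 ≠ 0; then v_{j-1} := N · v_j for j = 3, …, 2.

Pick v_3 = (1, 0, 0, 0)ᵀ.
Then v_2 = N · v_3 = (6, -3, -10, 0)ᵀ.
Then v_1 = N · v_2 = (-2, 1, 3, 0)ᵀ.

Sanity check: (A − (1)·I) v_1 = (0, 0, 0, 0)ᵀ = 0. ✓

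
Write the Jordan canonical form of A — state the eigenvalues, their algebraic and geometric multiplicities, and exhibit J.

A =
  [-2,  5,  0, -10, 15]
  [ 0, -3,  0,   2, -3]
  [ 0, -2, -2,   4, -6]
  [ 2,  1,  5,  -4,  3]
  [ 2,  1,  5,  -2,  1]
J_3(-2) ⊕ J_1(-2) ⊕ J_1(-2)

The characteristic polynomial is
  det(x·I − A) = x^5 + 10*x^4 + 40*x^3 + 80*x^2 + 80*x + 32 = (x + 2)^5

Eigenvalues and multiplicities (the geometric multiplicity of λ is n − rank(A − λI), which equals the number of Jordan blocks for λ):
  λ = -2: algebraic multiplicity = 5, geometric multiplicity = 3

Determining the block sizes for each eigenvalue:
  λ = -2: with am = 5 and gm = 3, the partition is not yet determined (e.g. several partitions of 5 into 3 parts exist). Let N = A − (-2)·I. Computing rank(N^1) = 2, rank(N^2) = 1, rank(N^3) = 0; the number of blocks of size ≥ j is rank(N^{j−1}) − rank(N^j), giving [3, 1, 1]. So we have 1 block(s) of size 3, 2 block(s) of size 1 → block sizes [3, 1, 1]

Assembling the blocks gives a Jordan form
J =
  [-2,  1,  0,  0,  0]
  [ 0, -2,  1,  0,  0]
  [ 0,  0, -2,  0,  0]
  [ 0,  0,  0, -2,  0]
  [ 0,  0,  0,  0, -2]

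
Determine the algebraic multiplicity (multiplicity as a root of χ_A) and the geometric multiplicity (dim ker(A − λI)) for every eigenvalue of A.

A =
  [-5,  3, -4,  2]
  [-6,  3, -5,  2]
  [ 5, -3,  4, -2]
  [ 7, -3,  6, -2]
λ = 0: alg = 4, geom = 2

Step 1 — factor the characteristic polynomial to read off the algebraic multiplicities:
  χ_A(x) = x^4

Step 2 — compute geometric multiplicities via the rank-nullity identity g(λ) = n − rank(A − λI):
  rank(A − (0)·I) = 2, so dim ker(A − (0)·I) = n − 2 = 2

Summary:
  λ = 0: algebraic multiplicity = 4, geometric multiplicity = 2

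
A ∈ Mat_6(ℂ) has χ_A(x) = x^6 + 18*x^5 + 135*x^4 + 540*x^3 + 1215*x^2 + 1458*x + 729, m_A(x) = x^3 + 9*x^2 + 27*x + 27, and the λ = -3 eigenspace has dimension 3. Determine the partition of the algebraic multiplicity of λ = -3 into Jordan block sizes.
Block sizes for λ = -3: [3, 2, 1]

Step 1 — from the characteristic polynomial, algebraic multiplicity of λ = -3 is 6. From dim ker(A − (-3)·I) = 3, there are exactly 3 Jordan blocks for λ = -3.
Step 2 — from the minimal polynomial, the factor (x + 3)^3 tells us the largest block for λ = -3 has size 3.
Step 3 — with total size 6, 3 blocks, and largest block 3, the block sizes (in nonincreasing order) are [3, 2, 1].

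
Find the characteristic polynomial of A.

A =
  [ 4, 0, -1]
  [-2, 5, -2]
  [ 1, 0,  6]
x^3 - 15*x^2 + 75*x - 125

Expanding det(x·I − A) (e.g. by cofactor expansion or by noting that A is similar to its Jordan form J, which has the same characteristic polynomial as A) gives
  χ_A(x) = x^3 - 15*x^2 + 75*x - 125
which factors as (x - 5)^3. The eigenvalues (with algebraic multiplicities) are λ = 5 with multiplicity 3.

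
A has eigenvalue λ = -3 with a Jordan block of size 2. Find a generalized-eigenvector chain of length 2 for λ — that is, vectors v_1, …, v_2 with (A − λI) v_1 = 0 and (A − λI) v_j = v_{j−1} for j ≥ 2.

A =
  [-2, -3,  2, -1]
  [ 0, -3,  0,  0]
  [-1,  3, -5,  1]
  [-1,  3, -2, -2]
A Jordan chain for λ = -3 of length 2:
v_1 = (1, 0, -1, -1)ᵀ
v_2 = (1, 0, 0, 0)ᵀ

Let N = A − (-3)·I. We want v_2 with N^2 v_2 = 0 but N^1 v_2 ≠ 0; then v_{j-1} := N · v_j for j = 2, …, 2.

Pick v_2 = (1, 0, 0, 0)ᵀ.
Then v_1 = N · v_2 = (1, 0, -1, -1)ᵀ.

Sanity check: (A − (-3)·I) v_1 = (0, 0, 0, 0)ᵀ = 0. ✓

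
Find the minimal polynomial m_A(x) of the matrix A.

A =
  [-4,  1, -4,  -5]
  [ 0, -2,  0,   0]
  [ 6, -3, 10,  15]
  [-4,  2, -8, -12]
x^2 + 4*x + 4

The characteristic polynomial is χ_A(x) = (x + 2)^4, so the eigenvalues are known. The minimal polynomial is
  m_A(x) = Π_λ (x − λ)^{k_λ}
where k_λ is the size of the *largest* Jordan block for λ (equivalently, the smallest k with (A − λI)^k v = 0 for every generalised eigenvector v of λ).

  λ = -2: largest Jordan block has size 2, contributing (x + 2)^2

So m_A(x) = (x + 2)^2 = x^2 + 4*x + 4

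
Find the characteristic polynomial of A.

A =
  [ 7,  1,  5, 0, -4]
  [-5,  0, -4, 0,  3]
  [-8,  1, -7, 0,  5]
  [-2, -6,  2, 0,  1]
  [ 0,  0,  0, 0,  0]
x^5

Expanding det(x·I − A) (e.g. by cofactor expansion or by noting that A is similar to its Jordan form J, which has the same characteristic polynomial as A) gives
  χ_A(x) = x^5
which factors as x^5. The eigenvalues (with algebraic multiplicities) are λ = 0 with multiplicity 5.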